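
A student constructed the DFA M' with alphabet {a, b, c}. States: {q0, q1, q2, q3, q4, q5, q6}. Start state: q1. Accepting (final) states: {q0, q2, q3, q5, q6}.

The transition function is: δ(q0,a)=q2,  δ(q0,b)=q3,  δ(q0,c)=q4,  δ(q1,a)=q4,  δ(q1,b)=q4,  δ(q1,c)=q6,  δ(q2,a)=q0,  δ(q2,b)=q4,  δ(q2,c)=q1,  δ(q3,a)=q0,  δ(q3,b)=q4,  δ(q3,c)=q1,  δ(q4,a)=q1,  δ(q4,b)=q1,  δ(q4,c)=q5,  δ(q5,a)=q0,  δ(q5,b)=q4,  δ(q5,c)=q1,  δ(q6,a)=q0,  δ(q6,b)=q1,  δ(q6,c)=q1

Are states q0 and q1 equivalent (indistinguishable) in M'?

No

Every state is reachable, so we keep all 7.
Initial partition by acceptance: {q0,q2,q3,q5,q6} | {q1,q4}.
Refine {q0,q2,q3,q5,q6} on symbol b: members go to different blocks, giving {q2,q3,q5,q6} and {q0}.
The partition is now stable with 3 blocks: {q2,q3,q5,q6} | {q1,q4} | {q0}.
q0 and q1 end up in different blocks, so they are distinguishable. For instance, the string 'ε' is accepted from only q0.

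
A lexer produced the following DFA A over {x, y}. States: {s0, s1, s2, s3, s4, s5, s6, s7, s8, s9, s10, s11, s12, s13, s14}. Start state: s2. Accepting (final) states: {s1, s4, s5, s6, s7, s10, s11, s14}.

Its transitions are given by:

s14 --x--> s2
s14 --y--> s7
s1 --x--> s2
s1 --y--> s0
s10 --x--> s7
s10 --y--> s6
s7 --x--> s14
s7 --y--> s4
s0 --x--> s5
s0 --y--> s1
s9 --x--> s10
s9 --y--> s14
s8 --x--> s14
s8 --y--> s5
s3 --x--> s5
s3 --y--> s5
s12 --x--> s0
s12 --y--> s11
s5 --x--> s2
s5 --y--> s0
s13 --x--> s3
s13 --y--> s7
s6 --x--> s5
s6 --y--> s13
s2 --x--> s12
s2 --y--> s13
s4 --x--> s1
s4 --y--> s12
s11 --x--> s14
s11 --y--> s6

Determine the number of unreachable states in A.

BFS from s2 reaches {s0, s1, s2, s3, s4, s5, s6, s7, s11, s12, s13, s14}; the 3 state(s) s8, s9, s10 are never visited.

3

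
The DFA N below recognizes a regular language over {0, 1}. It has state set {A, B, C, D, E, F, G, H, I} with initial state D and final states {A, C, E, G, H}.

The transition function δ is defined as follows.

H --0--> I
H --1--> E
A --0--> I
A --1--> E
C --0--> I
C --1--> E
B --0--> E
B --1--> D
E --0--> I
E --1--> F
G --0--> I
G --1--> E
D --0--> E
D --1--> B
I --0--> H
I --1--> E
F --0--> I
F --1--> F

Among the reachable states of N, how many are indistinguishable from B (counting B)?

States {A,C,G} cannot be reached from the start state, so discard them.
Initial partition by acceptance: {E,H} | {B,D,F,I}.
Split {E,H} by δ(·,1) → {E} and {H}.
Split {B,D,F,I} by δ(·,0) → {B,D} and {F} and {I}.
The partition is now stable with 5 blocks: {E} | {B,D} | {H} | {F} | {I}.
State B belongs to the block {B,D}, which has 2 states.

2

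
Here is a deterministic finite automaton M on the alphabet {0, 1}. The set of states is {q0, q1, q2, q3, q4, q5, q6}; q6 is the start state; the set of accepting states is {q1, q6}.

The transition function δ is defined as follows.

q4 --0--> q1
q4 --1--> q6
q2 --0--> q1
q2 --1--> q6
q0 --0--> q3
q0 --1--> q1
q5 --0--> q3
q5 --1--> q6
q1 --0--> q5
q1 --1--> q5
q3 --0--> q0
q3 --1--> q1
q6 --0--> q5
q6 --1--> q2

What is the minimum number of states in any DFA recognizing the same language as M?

States {q4} cannot be reached from the start state, so discard them.
Initial partition by acceptance: {q1,q6} | {q0,q2,q3,q5}.
Refine {q0,q2,q3,q5} on symbol 0: members go to different blocks, giving {q0,q3,q5} and {q2}.
Refine {q1,q6} on symbol 1: members go to different blocks, giving {q1} and {q6}.
Refine {q0,q3,q5} on symbol 1: members go to different blocks, giving {q0,q3} and {q5}.
The partition is now stable with 5 blocks: {q1} | {q0,q3} | {q2} | {q6} | {q5}.

5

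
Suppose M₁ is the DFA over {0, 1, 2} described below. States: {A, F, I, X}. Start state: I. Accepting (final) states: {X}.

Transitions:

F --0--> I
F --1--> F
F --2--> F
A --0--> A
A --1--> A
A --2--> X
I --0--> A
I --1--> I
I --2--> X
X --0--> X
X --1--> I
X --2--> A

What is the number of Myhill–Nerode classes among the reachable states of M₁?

States {F} cannot be reached from the start state, so discard them.
Initial partition by acceptance: {X} | {A,I}.
The partition is now stable with 2 blocks: {X} | {A,I}.

2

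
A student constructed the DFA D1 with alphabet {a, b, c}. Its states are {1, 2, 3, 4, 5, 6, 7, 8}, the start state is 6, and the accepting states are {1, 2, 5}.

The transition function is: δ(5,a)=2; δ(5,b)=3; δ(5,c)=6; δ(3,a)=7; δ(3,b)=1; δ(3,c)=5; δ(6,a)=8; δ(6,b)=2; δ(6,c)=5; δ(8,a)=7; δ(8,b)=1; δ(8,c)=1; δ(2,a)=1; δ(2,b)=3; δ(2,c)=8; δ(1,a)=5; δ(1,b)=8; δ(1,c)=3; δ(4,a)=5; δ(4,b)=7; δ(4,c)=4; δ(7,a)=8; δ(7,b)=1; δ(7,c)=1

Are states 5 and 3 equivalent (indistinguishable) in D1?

First remove the unreachable states {4}; 7 states remain.
Initial partition by acceptance: {1,2,5} | {3,6,7,8}.
No further refinement is possible. Final partition (2 blocks): {1,2,5} | {3,6,7,8}.
5 and 3 end up in different blocks, so they are distinguishable. For instance, the string 'ε' is accepted from only 5.

No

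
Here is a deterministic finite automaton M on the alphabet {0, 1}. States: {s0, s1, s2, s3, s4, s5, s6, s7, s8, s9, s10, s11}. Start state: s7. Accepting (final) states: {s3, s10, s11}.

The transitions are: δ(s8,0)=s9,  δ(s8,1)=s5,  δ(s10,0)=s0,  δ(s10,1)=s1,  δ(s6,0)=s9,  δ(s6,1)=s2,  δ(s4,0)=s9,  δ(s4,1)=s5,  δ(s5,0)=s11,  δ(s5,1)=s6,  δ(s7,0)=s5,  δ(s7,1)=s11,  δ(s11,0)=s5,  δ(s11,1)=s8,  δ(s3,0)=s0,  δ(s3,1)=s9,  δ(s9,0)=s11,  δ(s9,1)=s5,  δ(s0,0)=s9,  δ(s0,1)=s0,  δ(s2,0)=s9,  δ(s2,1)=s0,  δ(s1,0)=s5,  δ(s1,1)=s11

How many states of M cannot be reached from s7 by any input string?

4

No path from s7 leads to s1, s3, s4, s10; the other 8 states are all reachable.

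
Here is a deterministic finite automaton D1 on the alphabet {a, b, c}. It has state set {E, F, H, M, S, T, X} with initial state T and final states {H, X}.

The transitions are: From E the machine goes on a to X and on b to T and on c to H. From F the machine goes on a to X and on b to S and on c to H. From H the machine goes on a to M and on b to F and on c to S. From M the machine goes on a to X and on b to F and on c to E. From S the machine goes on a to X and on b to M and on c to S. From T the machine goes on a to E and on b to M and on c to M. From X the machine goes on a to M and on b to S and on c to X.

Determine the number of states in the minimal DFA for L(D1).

Every state is reachable, so we keep all 7.
Initial partition by acceptance: {H,X} | {E,F,M,S,T}.
On input c, block {H,X} splits into {H} and {X}.
Split {E,F,M,S,T} by δ(·,a) → {E,F,M,S} and {T}.
Split {E,F,M,S} by δ(·,b) → {F,M,S} and {E}.
On input c, block {F,M,S} splits into {F} and {M} and {S}.
The partition is now stable with 7 blocks: {H} | {F} | {X} | {T} | {E} | {M} | {S}.

7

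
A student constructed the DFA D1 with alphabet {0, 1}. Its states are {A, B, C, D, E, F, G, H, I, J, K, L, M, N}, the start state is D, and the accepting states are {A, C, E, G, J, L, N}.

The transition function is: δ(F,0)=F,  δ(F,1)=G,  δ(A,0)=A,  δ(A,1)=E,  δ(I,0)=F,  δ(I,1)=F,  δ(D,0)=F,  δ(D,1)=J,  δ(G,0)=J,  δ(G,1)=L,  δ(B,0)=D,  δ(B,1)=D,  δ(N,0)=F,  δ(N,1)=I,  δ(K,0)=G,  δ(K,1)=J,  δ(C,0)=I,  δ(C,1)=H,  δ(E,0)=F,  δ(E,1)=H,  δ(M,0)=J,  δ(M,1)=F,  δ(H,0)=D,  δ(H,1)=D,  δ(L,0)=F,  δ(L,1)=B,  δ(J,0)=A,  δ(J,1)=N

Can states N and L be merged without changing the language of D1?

First remove the unreachable states {C,K,M}; 11 states remain.
Initial partition by acceptance: {A,E,G,J,L,N} | {B,D,F,H,I}.
On input 0, block {A,E,G,J,L,N} splits into {A,G,J} and {E,L,N}.
On input 1, block {B,D,F,H,I} splits into {B,H,I} and {D,F}.
Stable partition: {A,G,J} | {B,H,I} | {E,L,N} | {D,F} — 4 equivalence classes.
N and L lie in the same block of the stable partition, so they are equivalent — no string distinguishes them.

Yes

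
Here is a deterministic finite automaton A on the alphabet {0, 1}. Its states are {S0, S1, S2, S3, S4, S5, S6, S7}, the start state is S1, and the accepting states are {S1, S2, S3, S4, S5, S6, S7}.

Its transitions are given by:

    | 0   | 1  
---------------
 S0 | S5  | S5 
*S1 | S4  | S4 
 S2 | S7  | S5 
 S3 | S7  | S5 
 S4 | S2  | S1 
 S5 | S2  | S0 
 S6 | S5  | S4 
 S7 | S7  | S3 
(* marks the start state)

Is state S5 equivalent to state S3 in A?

Reachable states from the start: {S0,S1,S2,S3,S4,S5,S7}. Unreachable: {S6} — drop them.
P0 = {S1,S2,S3,S4,S5,S7} | {S0}.
On input 1, block {S1,S2,S3,S4,S5,S7} splits into {S1,S2,S3,S4,S7} and {S5}.
Refine {S1,S2,S3,S4,S7} on symbol 1: members go to different blocks, giving {S1,S4,S7} and {S2,S3}.
Split {S1,S4,S7} by δ(·,0) → {S1,S7} and {S4}.
Refine {S1,S7} on symbol 0: members go to different blocks, giving {S1} and {S7}.
Stable partition: {S1} | {S0} | {S5} | {S2,S3} | {S4} | {S7} — 6 equivalence classes.
S5 and S3 end up in different blocks, so they are distinguishable. For instance, the string '1' is accepted from only S3.

No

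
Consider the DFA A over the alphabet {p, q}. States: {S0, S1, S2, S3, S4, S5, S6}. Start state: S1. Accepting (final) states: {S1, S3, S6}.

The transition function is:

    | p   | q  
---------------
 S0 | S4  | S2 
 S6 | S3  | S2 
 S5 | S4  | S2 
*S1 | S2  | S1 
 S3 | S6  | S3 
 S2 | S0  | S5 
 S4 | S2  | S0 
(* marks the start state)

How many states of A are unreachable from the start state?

Starting at S1 and following transitions, the reachable set is {S0, S1, S2, S4, S5}. That leaves S3, S6 unreachable — 2 in total.

2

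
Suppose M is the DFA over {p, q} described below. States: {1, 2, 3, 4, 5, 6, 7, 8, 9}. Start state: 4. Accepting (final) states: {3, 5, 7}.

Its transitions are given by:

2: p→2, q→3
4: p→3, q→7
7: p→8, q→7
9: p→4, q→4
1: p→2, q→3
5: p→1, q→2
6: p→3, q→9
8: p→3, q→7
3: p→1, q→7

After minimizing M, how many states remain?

4

Reachable states from the start: {1,2,3,4,7,8}. Unreachable: {5,6,9} — drop them.
Start with accepting vs non-accepting: {3,7} | {1,2,4,8}.
On input p, block {1,2,4,8} splits into {1,2} and {4,8}.
Split {3,7} by δ(·,p) → {3} and {7}.
No further refinement is possible. Final partition (4 blocks): {3} | {1,2} | {4,8} | {7}.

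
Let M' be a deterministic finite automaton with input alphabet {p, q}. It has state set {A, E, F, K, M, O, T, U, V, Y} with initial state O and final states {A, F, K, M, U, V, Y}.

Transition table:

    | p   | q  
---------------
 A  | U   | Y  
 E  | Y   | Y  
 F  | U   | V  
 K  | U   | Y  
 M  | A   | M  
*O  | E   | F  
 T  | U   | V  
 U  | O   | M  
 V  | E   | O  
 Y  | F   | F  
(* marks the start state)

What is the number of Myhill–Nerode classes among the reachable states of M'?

States {K,T} cannot be reached from the start state, so discard them.
Start with accepting vs non-accepting: {A,F,M,U,V,Y} | {E,O}.
Refine {A,F,M,U,V,Y} on symbol p: members go to different blocks, giving {A,F,M,Y} and {U,V}.
On input p, block {A,F,M,Y} splits into {A,F} and {M,Y}.
Split {A,F} by δ(·,q) → {A} and {F}.
On input p, block {E,O} splits into {O} and {E}.
Split {U,V} by δ(·,p) → {U} and {V}.
Split {M,Y} by δ(·,p) → {M} and {Y}.
No further refinement is possible. Final partition (8 blocks): {A} | {O} | {U} | {M} | {F} | {E} | {V} | {Y}.

8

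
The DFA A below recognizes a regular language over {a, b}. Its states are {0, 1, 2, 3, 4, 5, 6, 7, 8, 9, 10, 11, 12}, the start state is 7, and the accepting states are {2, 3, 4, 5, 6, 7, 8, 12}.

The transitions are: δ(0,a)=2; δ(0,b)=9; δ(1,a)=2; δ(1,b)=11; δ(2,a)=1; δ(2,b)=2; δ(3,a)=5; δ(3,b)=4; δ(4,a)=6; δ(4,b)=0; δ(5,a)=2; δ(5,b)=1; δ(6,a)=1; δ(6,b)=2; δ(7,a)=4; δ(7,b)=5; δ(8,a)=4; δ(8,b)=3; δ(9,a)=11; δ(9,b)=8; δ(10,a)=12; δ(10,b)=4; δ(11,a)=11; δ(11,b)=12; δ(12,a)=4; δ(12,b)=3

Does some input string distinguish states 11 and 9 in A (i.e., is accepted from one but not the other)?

First remove the unreachable states {10}; 12 states remain.
Start with accepting vs non-accepting: {2,3,4,5,6,7,8,12} | {0,1,9,11}.
Split {2,3,4,5,6,7,8,12} by δ(·,a) → {3,4,5,7,8,12} and {2,6}.
Refine {3,4,5,7,8,12} on symbol a: members go to different blocks, giving {3,7,8,12} and {4,5}.
Refine {3,7,8,12} on symbol b: members go to different blocks, giving {3,7} and {8,12}.
Refine {0,1,9,11} on symbol a: members go to different blocks, giving {0,1} and {9,11}.
The partition is now stable with 6 blocks: {3,7} | {0,1} | {2,6} | {4,5} | {8,12} | {9,11}.
11 and 9 lie in the same block of the stable partition, so they are equivalent — no string distinguishes them.

No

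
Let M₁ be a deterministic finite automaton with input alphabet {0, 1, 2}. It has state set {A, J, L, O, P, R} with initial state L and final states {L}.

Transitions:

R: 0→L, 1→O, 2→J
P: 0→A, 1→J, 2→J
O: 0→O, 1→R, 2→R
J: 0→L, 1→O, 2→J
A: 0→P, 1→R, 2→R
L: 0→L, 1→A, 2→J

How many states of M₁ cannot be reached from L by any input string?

Every one of the 6 states is reachable from L.

0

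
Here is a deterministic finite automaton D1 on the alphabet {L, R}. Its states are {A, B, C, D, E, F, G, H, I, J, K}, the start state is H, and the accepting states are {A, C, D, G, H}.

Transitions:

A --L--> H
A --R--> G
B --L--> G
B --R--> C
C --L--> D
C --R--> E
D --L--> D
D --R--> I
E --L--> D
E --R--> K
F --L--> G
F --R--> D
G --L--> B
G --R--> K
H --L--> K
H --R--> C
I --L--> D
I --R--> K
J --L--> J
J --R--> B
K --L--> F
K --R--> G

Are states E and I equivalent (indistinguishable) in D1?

States {A,J} cannot be reached from the start state, so discard them.
P0 = {C,D,G,H} | {B,E,F,I,K}.
On input L, block {C,D,G,H} splits into {C,D} and {G,H}.
Refine {B,E,F,I,K} on symbol L: members go to different blocks, giving {B,F} and {E,I} and {K}.
Refine {G,H} on symbol L: members go to different blocks, giving {G} and {H}.
Stable partition: {C,D} | {B,F} | {G} | {E,I} | {K} | {H} — 6 equivalence classes.
E and I lie in the same block of the stable partition, so they are equivalent — no string distinguishes them.

Yes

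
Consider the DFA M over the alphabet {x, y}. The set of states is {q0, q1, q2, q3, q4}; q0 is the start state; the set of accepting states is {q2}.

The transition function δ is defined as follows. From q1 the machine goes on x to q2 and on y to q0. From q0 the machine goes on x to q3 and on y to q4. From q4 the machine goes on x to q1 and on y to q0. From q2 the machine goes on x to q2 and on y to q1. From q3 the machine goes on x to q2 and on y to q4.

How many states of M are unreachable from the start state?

A breadth-first search from the start state visits every state.

0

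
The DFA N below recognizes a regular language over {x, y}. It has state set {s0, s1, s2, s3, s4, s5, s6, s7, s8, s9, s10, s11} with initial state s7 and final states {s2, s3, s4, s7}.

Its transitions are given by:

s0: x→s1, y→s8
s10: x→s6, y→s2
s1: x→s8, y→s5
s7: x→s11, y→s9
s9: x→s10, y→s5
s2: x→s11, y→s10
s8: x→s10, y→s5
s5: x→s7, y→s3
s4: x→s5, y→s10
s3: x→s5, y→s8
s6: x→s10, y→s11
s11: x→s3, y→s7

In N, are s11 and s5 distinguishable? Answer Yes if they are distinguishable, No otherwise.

Reachable states from the start: {s2,s3,s5,s6,s7,s8,s9,s10,s11}. Unreachable: {s0,s1,s4} — drop them.
Start with accepting vs non-accepting: {s2,s3,s7} | {s5,s6,s8,s9,s10,s11}.
Split {s5,s6,s8,s9,s10,s11} by δ(·,x) → {s6,s8,s9,s10} and {s5,s11}.
Refine {s6,s8,s9,s10} on symbol y: members go to different blocks, giving {s6,s8,s9} and {s10}.
Refine {s2,s3,s7} on symbol y: members go to different blocks, giving {s3,s7} and {s2}.
Stable partition: {s3,s7} | {s6,s8,s9} | {s5,s11} | {s10} | {s2} — 5 equivalence classes.
s11 and s5 lie in the same block of the stable partition, so they are equivalent — no string distinguishes them.

No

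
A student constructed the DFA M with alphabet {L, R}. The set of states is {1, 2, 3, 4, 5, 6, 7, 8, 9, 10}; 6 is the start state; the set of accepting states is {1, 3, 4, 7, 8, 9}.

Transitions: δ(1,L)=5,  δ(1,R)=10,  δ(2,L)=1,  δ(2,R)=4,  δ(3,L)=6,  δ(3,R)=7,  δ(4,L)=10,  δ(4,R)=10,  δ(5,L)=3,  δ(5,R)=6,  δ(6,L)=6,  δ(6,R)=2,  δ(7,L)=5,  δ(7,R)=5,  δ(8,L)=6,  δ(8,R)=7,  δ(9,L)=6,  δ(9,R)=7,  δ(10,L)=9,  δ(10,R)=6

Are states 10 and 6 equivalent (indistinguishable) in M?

No

States {8} cannot be reached from the start state, so discard them.
Initial partition by acceptance: {1,3,4,7,9} | {2,5,6,10}.
On input R, block {1,3,4,7,9} splits into {1,4,7} and {3,9}.
On input L, block {2,5,6,10} splits into {5,10} and {2} and {6}.
No further refinement is possible. Final partition (5 blocks): {1,4,7} | {5,10} | {3,9} | {2} | {6}.
10 and 6 end up in different blocks, so they are distinguishable. For instance, the string 'L' is accepted from only 10.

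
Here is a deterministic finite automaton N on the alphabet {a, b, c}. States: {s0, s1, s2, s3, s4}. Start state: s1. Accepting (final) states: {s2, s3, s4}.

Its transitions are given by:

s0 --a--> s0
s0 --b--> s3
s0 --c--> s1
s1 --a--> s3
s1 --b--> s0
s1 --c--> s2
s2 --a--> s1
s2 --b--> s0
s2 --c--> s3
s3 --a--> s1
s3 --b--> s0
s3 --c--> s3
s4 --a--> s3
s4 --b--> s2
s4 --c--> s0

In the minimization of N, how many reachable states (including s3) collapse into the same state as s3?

First remove the unreachable states {s4}; 4 states remain.
P0 = {s2,s3} | {s0,s1}.
Refine {s0,s1} on symbol a: members go to different blocks, giving {s0} and {s1}.
The partition is now stable with 3 blocks: {s2,s3} | {s0} | {s1}.
The equivalence class containing s3 is {s2,s3}, of size 2.

2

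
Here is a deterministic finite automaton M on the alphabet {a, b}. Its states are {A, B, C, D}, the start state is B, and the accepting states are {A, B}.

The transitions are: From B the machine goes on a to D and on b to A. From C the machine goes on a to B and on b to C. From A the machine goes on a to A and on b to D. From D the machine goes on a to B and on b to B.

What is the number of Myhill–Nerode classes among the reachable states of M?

3

States {C} cannot be reached from the start state, so discard them.
Start with accepting vs non-accepting: {A,B} | {D}.
Refine {A,B} on symbol a: members go to different blocks, giving {A} and {B}.
No further refinement is possible. Final partition (3 blocks): {A} | {D} | {B}.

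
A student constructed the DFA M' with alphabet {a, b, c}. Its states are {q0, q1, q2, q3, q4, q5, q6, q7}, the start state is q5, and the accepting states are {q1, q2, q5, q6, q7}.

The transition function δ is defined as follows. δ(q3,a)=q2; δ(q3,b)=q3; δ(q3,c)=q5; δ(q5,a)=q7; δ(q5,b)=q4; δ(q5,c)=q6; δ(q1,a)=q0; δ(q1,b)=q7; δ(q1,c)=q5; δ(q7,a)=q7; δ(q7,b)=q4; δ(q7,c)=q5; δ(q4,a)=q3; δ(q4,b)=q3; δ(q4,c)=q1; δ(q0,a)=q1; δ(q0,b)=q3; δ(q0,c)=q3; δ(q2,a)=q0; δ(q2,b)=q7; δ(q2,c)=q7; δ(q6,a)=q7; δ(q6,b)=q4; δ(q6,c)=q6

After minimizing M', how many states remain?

P0 = {q1,q2,q5,q6,q7} | {q0,q3,q4}.
On input a, block {q1,q2,q5,q6,q7} splits into {q5,q6,q7} and {q1,q2}.
Refine {q0,q3,q4} on symbol a: members go to different blocks, giving {q0,q3} and {q4}.
Split {q0,q3} by δ(·,c) → {q0} and {q3}.
The partition is now stable with 5 blocks: {q5,q6,q7} | {q0} | {q1,q2} | {q4} | {q3}.

5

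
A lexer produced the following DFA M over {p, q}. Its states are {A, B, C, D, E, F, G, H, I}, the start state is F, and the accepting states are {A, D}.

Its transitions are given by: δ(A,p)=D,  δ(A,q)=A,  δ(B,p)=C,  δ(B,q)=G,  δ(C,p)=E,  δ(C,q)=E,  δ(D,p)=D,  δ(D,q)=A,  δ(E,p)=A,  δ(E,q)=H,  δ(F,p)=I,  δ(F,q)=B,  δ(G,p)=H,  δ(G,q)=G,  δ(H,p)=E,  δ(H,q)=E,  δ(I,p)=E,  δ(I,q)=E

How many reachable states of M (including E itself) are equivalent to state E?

All states are reachable from the start state.
P0 = {A,D} | {B,C,E,F,G,H,I}.
Split {B,C,E,F,G,H,I} by δ(·,p) → {B,C,F,G,H,I} and {E}.
On input p, block {B,C,F,G,H,I} splits into {B,F,G} and {C,H,I}.
Stable partition: {A,D} | {B,F,G} | {E} | {C,H,I} — 4 equivalence classes.
The equivalence class containing E is {E}, of size 1.

1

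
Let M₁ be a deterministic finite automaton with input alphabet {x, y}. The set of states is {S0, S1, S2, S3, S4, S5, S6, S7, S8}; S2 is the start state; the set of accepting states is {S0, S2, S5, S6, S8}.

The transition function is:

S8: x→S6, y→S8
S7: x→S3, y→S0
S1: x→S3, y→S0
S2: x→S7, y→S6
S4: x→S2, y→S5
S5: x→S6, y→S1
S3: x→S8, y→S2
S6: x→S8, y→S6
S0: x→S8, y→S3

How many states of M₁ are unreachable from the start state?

BFS from S2 reaches {S0, S2, S3, S6, S7, S8}; the 3 state(s) S1, S4, S5 are never visited.

3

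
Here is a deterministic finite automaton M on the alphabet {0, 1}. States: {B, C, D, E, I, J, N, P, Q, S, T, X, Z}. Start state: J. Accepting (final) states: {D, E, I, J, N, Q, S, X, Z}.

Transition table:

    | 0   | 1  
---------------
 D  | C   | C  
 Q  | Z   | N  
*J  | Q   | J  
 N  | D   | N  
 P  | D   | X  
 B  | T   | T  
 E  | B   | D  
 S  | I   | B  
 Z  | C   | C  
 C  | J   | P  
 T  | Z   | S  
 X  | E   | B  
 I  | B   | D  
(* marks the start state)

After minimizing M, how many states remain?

8

All states are reachable from the start state.
Initial partition by acceptance: {D,E,I,J,N,Q,S,X,Z} | {B,C,P,T}.
Split {D,E,I,J,N,Q,S,X,Z} by δ(·,0) → {J,N,Q,S,X} and {D,E,I,Z}.
On input 0, block {J,N,Q,S,X} splits into {N,Q,S,X} and {J}.
Split {N,Q,S,X} by δ(·,1) → {N,Q} and {S,X}.
Refine {B,C,P,T} on symbol 0: members go to different blocks, giving {P,T} and {C} and {B}.
On input 0, block {D,E,I,Z} splits into {E,I} and {D,Z}.
No further refinement is possible. Final partition (8 blocks): {N,Q} | {P,T} | {E,I} | {J} | {S,X} | {C} | {B} | {D,Z}.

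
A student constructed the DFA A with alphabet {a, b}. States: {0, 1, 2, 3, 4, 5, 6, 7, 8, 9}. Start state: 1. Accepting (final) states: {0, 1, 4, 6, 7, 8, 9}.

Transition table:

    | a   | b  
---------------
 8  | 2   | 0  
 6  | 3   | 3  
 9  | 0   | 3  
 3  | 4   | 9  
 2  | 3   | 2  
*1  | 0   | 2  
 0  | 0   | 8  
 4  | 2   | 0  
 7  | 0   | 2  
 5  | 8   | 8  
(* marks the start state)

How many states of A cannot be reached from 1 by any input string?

BFS from 1 reaches {0, 1, 2, 3, 4, 8, 9}; the 3 state(s) 5, 6, 7 are never visited.

3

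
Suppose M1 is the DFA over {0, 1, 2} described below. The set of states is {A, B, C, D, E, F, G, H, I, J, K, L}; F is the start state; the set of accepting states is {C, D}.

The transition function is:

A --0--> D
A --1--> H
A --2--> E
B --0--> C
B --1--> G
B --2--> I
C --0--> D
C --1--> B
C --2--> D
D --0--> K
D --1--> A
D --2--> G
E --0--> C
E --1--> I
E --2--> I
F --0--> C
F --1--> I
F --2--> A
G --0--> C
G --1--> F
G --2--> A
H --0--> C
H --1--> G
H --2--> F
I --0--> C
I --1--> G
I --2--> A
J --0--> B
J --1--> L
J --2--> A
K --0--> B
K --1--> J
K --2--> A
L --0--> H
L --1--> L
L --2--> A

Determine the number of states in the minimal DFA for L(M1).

Every state is reachable, so we keep all 12.
Initial partition by acceptance: {C,D} | {A,B,E,F,G,H,I,J,K,L}.
On input 0, block {C,D} splits into {C} and {D}.
Refine {A,B,E,F,G,H,I,J,K,L} on symbol 0: members go to different blocks, giving {B,E,F,G,H,I} and {J,K,L} and {A}.
On input 2, block {B,E,F,G,H,I} splits into {B,E,H} and {F,G,I}.
No further refinement is possible. Final partition (6 blocks): {C} | {B,E,H} | {D} | {J,K,L} | {A} | {F,G,I}.

6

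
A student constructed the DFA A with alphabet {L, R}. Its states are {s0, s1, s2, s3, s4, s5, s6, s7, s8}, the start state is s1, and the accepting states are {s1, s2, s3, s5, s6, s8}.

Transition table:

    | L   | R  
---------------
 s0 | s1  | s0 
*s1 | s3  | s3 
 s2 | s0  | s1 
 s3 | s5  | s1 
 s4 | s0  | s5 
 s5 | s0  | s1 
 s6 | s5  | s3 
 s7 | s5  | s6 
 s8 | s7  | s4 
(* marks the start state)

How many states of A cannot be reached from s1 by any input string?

BFS from s1 reaches {s0, s1, s3, s5}; the 5 state(s) s2, s4, s6, s7, s8 are never visited.

5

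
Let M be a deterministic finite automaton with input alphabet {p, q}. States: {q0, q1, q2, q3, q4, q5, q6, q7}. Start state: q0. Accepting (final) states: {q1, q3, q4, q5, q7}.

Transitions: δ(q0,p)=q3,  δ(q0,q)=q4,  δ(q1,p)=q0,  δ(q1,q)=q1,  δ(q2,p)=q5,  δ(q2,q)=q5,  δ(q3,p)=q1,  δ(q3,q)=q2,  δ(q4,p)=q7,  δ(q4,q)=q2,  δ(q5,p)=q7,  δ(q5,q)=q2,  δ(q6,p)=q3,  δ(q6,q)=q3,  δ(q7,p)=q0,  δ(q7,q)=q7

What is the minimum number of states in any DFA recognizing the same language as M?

3

First remove the unreachable states {q6}; 7 states remain.
Initial partition by acceptance: {q1,q3,q4,q5,q7} | {q0,q2}.
On input p, block {q1,q3,q4,q5,q7} splits into {q3,q4,q5} and {q1,q7}.
The partition is now stable with 3 blocks: {q3,q4,q5} | {q0,q2} | {q1,q7}.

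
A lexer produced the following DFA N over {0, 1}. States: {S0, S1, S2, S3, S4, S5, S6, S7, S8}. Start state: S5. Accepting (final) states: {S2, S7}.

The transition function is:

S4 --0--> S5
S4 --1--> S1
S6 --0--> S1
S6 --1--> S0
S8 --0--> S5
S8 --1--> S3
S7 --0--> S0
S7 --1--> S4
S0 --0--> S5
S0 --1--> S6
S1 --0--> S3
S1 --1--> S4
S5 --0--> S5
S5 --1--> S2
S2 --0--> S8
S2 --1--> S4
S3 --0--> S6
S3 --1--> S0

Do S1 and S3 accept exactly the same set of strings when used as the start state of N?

States {S7} cannot be reached from the start state, so discard them.
P0 = {S2} | {S0,S1,S3,S4,S5,S6,S8}.
Refine {S0,S1,S3,S4,S5,S6,S8} on symbol 1: members go to different blocks, giving {S0,S1,S3,S4,S6,S8} and {S5}.
On input 0, block {S0,S1,S3,S4,S6,S8} splits into {S0,S4,S8} and {S1,S3,S6}.
The partition is now stable with 4 blocks: {S2} | {S0,S4,S8} | {S5} | {S1,S3,S6}.
S1 and S3 lie in the same block of the stable partition, so they are equivalent — no string distinguishes them.

Yes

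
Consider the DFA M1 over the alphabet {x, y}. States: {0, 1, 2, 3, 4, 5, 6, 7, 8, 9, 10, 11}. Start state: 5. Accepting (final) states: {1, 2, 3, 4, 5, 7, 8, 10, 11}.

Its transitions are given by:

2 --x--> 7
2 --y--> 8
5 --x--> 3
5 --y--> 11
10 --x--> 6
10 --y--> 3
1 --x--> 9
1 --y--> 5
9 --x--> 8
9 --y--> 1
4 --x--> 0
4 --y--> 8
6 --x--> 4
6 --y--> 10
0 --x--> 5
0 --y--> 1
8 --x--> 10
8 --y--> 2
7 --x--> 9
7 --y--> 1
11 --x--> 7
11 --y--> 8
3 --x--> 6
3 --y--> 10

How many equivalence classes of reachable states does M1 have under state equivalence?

P0 = {1,2,3,4,5,7,8,10,11} | {0,6,9}.
On input x, block {1,2,3,4,5,7,8,10,11} splits into {1,3,4,7,10} and {2,5,8,11}.
Refine {1,3,4,7,10} on symbol y: members go to different blocks, giving {3,7,10} and {1,4}.
Split {3,7,10} by δ(·,y) → {3,10} and {7}.
On input x, block {0,6,9} splits into {0,9} and {6}.
On input x, block {2,5,8,11} splits into {2,11} and {5,8}.
Stable partition: {3,10} | {0,9} | {2,11} | {1,4} | {7} | {6} | {5,8} — 7 equivalence classes.

7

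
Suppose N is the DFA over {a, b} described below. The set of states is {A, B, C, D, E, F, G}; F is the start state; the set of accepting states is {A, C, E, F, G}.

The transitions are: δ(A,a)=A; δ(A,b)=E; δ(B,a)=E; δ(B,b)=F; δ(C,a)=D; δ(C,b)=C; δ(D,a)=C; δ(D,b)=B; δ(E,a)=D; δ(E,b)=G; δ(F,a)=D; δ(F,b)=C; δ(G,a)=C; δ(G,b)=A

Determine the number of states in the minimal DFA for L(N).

Initial partition by acceptance: {A,C,E,F,G} | {B,D}.
Refine {A,C,E,F,G} on symbol a: members go to different blocks, giving {C,E,F} and {A,G}.
Refine {C,E,F} on symbol b: members go to different blocks, giving {C,F} and {E}.
On input a, block {B,D} splits into {B} and {D}.
Refine {A,G} on symbol a: members go to different blocks, giving {A} and {G}.
The partition is now stable with 6 blocks: {C,F} | {B} | {A} | {E} | {D} | {G}.

6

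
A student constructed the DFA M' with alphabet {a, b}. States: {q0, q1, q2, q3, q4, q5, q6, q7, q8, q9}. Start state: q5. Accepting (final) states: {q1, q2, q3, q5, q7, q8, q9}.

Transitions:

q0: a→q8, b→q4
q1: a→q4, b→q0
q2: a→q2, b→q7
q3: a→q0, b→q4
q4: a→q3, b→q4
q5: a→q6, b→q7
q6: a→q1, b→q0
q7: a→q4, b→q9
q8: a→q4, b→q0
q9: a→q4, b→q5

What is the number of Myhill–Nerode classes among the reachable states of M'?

3

First remove the unreachable states {q2}; 9 states remain.
P0 = {q1,q3,q5,q7,q8,q9} | {q0,q4,q6}.
Split {q1,q3,q5,q7,q8,q9} by δ(·,b) → {q1,q3,q8} and {q5,q7,q9}.
Stable partition: {q1,q3,q8} | {q0,q4,q6} | {q5,q7,q9} — 3 equivalence classes.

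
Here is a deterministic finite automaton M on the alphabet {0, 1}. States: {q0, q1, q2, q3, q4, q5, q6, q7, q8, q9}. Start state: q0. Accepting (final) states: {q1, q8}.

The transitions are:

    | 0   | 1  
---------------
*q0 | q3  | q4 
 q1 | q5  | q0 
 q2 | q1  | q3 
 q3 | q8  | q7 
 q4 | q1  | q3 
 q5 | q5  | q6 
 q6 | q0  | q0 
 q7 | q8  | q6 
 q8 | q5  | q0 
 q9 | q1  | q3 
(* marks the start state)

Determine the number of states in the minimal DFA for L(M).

Reachable states from the start: {q0,q1,q3,q4,q5,q6,q7,q8}. Unreachable: {q2,q9} — drop them.
P0 = {q1,q8} | {q0,q3,q4,q5,q6,q7}.
On input 0, block {q0,q3,q4,q5,q6,q7} splits into {q0,q5,q6} and {q3,q4,q7}.
On input 0, block {q0,q5,q6} splits into {q5,q6} and {q0}.
Refine {q5,q6} on symbol 0: members go to different blocks, giving {q5} and {q6}.
Split {q3,q4,q7} by δ(·,1) → {q3,q4} and {q7}.
Split {q3,q4} by δ(·,1) → {q3} and {q4}.
Stable partition: {q1,q8} | {q5} | {q3} | {q0} | {q6} | {q7} | {q4} — 7 equivalence classes.

7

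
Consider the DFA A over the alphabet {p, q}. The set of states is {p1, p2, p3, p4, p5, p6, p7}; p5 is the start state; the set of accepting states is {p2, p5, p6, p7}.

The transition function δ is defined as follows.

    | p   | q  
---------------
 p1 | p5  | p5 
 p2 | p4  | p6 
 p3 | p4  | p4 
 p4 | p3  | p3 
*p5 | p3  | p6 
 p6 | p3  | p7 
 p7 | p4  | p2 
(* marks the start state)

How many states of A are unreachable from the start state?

Starting at p5 and following transitions, the reachable set is {p2, p3, p4, p5, p6, p7}. That leaves p1 unreachable — 1 in total.

1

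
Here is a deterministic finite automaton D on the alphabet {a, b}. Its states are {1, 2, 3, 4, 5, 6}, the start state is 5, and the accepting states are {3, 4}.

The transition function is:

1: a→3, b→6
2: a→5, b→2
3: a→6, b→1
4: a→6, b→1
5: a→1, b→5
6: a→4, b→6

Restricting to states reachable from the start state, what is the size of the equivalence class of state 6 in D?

First remove the unreachable states {2}; 5 states remain.
P0 = {3,4} | {1,5,6}.
On input a, block {1,5,6} splits into {1,6} and {5}.
The partition is now stable with 3 blocks: {3,4} | {1,6} | {5}.
The equivalence class containing 6 is {1,6}, of size 2.

2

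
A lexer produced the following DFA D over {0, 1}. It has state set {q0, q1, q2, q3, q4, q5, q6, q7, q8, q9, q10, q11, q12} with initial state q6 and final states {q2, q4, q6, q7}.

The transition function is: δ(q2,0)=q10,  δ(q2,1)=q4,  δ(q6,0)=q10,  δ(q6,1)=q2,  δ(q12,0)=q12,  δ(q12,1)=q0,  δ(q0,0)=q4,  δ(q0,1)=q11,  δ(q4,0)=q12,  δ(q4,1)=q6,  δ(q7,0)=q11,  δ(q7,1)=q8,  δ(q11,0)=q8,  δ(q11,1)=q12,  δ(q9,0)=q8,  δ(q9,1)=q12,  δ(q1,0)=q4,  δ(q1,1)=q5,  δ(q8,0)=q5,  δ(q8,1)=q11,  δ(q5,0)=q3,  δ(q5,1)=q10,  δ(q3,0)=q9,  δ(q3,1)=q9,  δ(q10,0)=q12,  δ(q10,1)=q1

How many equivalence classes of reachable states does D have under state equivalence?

5

States {q7} cannot be reached from the start state, so discard them.
P0 = {q2,q4,q6} | {q0,q1,q3,q5,q8,q9,q10,q11,q12}.
Split {q0,q1,q3,q5,q8,q9,q10,q11,q12} by δ(·,0) → {q3,q5,q8,q9,q10,q11,q12} and {q0,q1}.
Refine {q3,q5,q8,q9,q10,q11,q12} on symbol 1: members go to different blocks, giving {q3,q5,q8,q9,q11} and {q10,q12}.
Split {q3,q5,q8,q9,q11} by δ(·,1) → {q5,q9,q11} and {q3,q8}.
The partition is now stable with 5 blocks: {q2,q4,q6} | {q5,q9,q11} | {q0,q1} | {q10,q12} | {q3,q8}.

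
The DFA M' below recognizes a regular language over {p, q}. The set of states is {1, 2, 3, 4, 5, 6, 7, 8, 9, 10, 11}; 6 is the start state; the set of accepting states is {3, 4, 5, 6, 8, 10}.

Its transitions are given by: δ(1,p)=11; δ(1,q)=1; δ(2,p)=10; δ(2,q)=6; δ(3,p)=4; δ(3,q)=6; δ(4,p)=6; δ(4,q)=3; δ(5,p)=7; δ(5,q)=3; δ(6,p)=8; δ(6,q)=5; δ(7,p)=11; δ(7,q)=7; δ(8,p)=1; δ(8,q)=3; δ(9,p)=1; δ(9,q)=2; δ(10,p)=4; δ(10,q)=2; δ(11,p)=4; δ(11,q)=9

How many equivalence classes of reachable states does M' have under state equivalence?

9

Initial partition by acceptance: {3,4,5,6,8,10} | {1,2,7,9,11}.
Split {3,4,5,6,8,10} by δ(·,p) → {3,4,6,10} and {5,8}.
Split {3,4,6,10} by δ(·,p) → {3,4,10} and {6}.
Refine {3,4,10} on symbol p: members go to different blocks, giving {3,10} and {4}.
Refine {3,10} on symbol q: members go to different blocks, giving {3} and {10}.
On input p, block {1,2,7,9,11} splits into {1,7,9} and {2} and {11}.
Split {1,7,9} by δ(·,p) → {1,7} and {9}.
No further refinement is possible. Final partition (9 blocks): {3} | {1,7} | {5,8} | {6} | {4} | {10} | {2} | {11} | {9}.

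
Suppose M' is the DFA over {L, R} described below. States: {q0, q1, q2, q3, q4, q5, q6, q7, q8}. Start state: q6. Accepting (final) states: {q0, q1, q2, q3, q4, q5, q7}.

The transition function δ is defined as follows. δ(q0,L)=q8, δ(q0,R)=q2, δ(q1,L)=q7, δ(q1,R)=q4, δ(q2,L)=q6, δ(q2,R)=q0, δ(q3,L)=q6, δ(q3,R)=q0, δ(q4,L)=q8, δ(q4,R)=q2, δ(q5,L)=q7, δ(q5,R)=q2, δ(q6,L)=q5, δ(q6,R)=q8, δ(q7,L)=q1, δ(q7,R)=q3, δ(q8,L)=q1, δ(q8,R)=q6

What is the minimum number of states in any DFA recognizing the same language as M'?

P0 = {q0,q1,q2,q3,q4,q5,q7} | {q6,q8}.
Split {q0,q1,q2,q3,q4,q5,q7} by δ(·,L) → {q0,q2,q3,q4} and {q1,q5,q7}.
Stable partition: {q0,q2,q3,q4} | {q6,q8} | {q1,q5,q7} — 3 equivalence classes.

3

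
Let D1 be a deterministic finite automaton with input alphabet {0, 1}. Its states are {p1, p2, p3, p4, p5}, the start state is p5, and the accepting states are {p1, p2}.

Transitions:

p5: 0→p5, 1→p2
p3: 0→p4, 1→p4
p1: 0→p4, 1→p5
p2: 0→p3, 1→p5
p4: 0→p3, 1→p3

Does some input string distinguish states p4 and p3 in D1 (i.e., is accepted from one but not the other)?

First remove the unreachable states {p1}; 4 states remain.
P0 = {p2} | {p3,p4,p5}.
Split {p3,p4,p5} by δ(·,1) → {p3,p4} and {p5}.
Stable partition: {p2} | {p3,p4} | {p5} — 3 equivalence classes.
p4 and p3 lie in the same block of the stable partition, so they are equivalent — no string distinguishes them.

No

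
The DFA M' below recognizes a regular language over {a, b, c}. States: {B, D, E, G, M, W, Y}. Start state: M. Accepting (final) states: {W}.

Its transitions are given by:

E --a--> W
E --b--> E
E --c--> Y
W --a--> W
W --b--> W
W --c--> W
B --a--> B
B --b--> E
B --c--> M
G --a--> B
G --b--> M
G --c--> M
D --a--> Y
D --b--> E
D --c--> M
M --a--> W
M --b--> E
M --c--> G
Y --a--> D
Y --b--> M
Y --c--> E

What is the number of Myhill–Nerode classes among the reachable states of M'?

All states are reachable from the start state.
Start with accepting vs non-accepting: {W} | {B,D,E,G,M,Y}.
Split {B,D,E,G,M,Y} by δ(·,a) → {B,D,G,Y} and {E,M}.
No further refinement is possible. Final partition (3 blocks): {W} | {B,D,G,Y} | {E,M}.

3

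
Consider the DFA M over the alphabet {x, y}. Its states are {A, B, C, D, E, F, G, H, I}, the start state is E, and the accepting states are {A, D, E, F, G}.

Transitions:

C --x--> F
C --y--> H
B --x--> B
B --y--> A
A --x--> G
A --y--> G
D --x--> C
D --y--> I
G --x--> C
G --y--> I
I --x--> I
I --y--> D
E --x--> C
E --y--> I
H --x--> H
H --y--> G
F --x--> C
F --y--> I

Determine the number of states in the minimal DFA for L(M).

First remove the unreachable states {A,B}; 7 states remain.
Start with accepting vs non-accepting: {D,E,F,G} | {C,H,I}.
On input x, block {C,H,I} splits into {H,I} and {C}.
The partition is now stable with 3 blocks: {D,E,F,G} | {H,I} | {C}.

3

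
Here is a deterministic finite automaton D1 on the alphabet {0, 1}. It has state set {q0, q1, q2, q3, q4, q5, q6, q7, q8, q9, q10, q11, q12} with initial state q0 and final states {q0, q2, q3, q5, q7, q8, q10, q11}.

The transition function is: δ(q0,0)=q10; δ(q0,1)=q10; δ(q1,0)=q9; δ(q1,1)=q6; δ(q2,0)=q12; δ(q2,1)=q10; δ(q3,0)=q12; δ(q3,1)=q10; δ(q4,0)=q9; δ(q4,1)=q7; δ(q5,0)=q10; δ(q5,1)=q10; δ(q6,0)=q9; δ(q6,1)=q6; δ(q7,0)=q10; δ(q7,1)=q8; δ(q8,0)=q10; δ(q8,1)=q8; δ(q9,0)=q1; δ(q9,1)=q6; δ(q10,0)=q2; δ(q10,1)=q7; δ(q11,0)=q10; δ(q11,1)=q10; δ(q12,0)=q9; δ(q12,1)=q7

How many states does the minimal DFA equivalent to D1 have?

6

Reachable states from the start: {q0,q1,q2,q6,q7,q8,q9,q10,q12}. Unreachable: {q3,q4,q5,q11} — drop them.
P0 = {q0,q2,q7,q8,q10} | {q1,q6,q9,q12}.
On input 0, block {q0,q2,q7,q8,q10} splits into {q0,q7,q8,q10} and {q2}.
Refine {q0,q7,q8,q10} on symbol 0: members go to different blocks, giving {q0,q7,q8} and {q10}.
Split {q0,q7,q8} by δ(·,1) → {q7,q8} and {q0}.
Refine {q1,q6,q9,q12} on symbol 1: members go to different blocks, giving {q1,q6,q9} and {q12}.
Stable partition: {q7,q8} | {q1,q6,q9} | {q2} | {q10} | {q0} | {q12} — 6 equivalence classes.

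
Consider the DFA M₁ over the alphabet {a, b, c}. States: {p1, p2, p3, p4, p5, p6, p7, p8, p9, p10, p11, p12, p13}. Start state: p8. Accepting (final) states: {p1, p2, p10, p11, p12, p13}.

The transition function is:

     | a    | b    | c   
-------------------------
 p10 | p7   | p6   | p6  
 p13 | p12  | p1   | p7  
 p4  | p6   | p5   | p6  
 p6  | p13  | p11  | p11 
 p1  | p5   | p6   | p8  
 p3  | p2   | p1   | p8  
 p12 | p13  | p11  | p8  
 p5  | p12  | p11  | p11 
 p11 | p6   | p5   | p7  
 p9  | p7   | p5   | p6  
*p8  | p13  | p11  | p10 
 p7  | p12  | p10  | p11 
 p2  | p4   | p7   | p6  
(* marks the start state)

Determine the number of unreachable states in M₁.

4

No path from p8 leads to p2, p3, p4, p9; the other 9 states are all reachable.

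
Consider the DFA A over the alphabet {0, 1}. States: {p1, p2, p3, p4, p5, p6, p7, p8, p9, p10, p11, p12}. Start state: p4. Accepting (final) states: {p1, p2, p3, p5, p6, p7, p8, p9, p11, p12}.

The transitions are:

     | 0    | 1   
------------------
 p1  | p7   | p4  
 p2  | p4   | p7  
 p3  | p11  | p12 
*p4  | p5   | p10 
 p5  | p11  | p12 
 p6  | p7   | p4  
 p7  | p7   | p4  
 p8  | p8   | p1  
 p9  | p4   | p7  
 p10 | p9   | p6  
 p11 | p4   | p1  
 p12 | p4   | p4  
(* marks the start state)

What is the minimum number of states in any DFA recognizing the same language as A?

Reachable states from the start: {p1,p4,p5,p6,p7,p9,p10,p11,p12}. Unreachable: {p2,p3,p8} — drop them.
Start with accepting vs non-accepting: {p1,p5,p6,p7,p9,p11,p12} | {p4,p10}.
On input 0, block {p1,p5,p6,p7,p9,p11,p12} splits into {p1,p5,p6,p7} and {p9,p11,p12}.
On input 0, block {p1,p5,p6,p7} splits into {p1,p6,p7} and {p5}.
On input 0, block {p4,p10} splits into {p4} and {p10}.
On input 1, block {p9,p11,p12} splits into {p9,p11} and {p12}.
The partition is now stable with 6 blocks: {p1,p6,p7} | {p4} | {p9,p11} | {p5} | {p10} | {p12}.

6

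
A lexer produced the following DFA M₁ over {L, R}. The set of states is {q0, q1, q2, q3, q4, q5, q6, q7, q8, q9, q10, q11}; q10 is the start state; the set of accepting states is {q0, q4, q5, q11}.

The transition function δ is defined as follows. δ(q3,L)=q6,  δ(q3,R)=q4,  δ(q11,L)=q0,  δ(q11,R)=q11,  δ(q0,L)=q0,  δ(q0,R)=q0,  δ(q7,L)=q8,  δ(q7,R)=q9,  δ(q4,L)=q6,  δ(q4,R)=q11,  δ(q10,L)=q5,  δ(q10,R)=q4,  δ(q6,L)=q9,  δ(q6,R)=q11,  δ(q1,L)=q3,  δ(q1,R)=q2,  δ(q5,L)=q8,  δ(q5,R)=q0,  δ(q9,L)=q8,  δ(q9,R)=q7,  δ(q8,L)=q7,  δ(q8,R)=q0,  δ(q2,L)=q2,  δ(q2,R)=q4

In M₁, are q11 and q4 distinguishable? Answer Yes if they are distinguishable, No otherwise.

States {q1,q2,q3} cannot be reached from the start state, so discard them.
Start with accepting vs non-accepting: {q0,q4,q5,q11} | {q6,q7,q8,q9,q10}.
On input L, block {q0,q4,q5,q11} splits into {q0,q11} and {q4,q5}.
On input L, block {q6,q7,q8,q9,q10} splits into {q6,q7,q8,q9} and {q10}.
Split {q6,q7,q8,q9} by δ(·,R) → {q6,q8} and {q7,q9}.
The partition is now stable with 5 blocks: {q0,q11} | {q6,q8} | {q4,q5} | {q10} | {q7,q9}.
q11 and q4 end up in different blocks, so they are distinguishable. For instance, the string 'L' is accepted from only q11.

Yes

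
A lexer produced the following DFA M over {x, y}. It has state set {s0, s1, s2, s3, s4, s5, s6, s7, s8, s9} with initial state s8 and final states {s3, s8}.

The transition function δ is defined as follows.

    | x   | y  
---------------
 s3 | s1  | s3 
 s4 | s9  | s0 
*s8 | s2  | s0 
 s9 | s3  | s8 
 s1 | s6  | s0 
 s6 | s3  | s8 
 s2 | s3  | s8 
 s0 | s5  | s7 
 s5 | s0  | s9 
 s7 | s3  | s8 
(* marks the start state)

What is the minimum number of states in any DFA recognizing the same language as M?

5

States {s4} cannot be reached from the start state, so discard them.
Initial partition by acceptance: {s3,s8} | {s0,s1,s2,s5,s6,s7,s9}.
Split {s3,s8} by δ(·,y) → {s3} and {s8}.
On input x, block {s0,s1,s2,s5,s6,s7,s9} splits into {s2,s6,s7,s9} and {s0,s1,s5}.
Split {s0,s1,s5} by δ(·,x) → {s0,s5} and {s1}.
No further refinement is possible. Final partition (5 blocks): {s3} | {s2,s6,s7,s9} | {s8} | {s0,s5} | {s1}.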